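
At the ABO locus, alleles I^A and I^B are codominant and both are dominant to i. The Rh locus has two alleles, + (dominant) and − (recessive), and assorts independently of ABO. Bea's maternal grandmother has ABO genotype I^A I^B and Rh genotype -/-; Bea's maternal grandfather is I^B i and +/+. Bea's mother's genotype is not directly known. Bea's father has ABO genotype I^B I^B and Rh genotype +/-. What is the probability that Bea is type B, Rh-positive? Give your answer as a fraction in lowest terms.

9/16

Bea's mother's ABO genotype from I^A I^B × I^B i: 1/4 I^A I^B, 1/4 I^A i, 1/4 I^B I^B, 1/4 I^B i.
Crossing each possibility with the father I^B I^B and summing P(type B): 1/4·1/2 + 1/4·1/2 + 1/4·1 + 1/4·1 = 3/4.
Similarly for Rh via the mother's Rh distribution: P(Rh+) = 3/4.
Independent loci: 3/4 × 3/4 = 9/16.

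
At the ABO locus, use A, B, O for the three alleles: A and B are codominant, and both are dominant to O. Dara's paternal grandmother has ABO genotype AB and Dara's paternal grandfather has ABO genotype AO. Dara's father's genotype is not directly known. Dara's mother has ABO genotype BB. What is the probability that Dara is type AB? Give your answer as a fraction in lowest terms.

1/2

Dara's father's ABO genotype from AB × AO: 1/4 AA, 1/4 AB, 1/4 AO, 1/4 BO.
Crossing each possibility with the mother BB and summing P(type AB): 1/4·1 + 1/4·1/2 + 1/4·1/2 + 1/4·0 = 1/2.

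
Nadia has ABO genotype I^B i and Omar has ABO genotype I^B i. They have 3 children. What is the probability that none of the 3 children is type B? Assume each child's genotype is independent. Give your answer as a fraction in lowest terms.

1/64

ABO cross I^B i × I^B i → 1/4 O, 3/4 B.
So P(type B) = 3/4 per child.
P(not type B) = 1/4 for one child; (1/4)^3 = 1/64.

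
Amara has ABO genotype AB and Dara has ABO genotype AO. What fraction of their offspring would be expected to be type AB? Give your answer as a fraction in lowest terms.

ABO cross AB × AO → offspring phenotypes: 1/2 A, 1/4 B, 1/4 AB.
So P(type AB) = 1/4.

1/4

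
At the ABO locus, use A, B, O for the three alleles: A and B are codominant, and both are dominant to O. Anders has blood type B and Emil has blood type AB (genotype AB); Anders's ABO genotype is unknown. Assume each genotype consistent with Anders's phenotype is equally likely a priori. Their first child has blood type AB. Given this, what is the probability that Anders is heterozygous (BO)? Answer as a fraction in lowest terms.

1/3

Possible genotypes: Anders ∈ {BB, BO}; Emil ∈ {AB}.
Weight each parental genotype pair by prior × P(type-AB child):
  BB × AB: posterior weight 2/3.
  BO × AB: posterior weight 1/3.
Sum the posterior weight over pairs where Anders is BO: 1/3.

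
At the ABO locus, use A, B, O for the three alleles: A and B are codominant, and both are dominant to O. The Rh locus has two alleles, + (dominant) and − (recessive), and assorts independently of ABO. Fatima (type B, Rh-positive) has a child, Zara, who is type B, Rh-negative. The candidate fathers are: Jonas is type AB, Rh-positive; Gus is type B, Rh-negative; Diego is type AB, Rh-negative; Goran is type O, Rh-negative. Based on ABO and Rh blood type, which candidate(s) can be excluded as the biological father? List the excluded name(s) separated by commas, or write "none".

none

A candidate is excluded only if no genotype consistent with his phenotype could produce a type B, Rh-negative child with a type B, Rh-positive mother.
Every candidate has at least one consistent genotype combination, so none can be excluded.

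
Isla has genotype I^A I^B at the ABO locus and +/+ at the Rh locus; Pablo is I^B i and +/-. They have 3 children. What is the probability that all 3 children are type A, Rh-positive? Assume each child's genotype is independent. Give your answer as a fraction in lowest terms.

ABO cross I^A I^B × I^B i → 1/4 A, 1/2 B, 1/4 AB.
Rh cross +/+ × +/- → 1 Rh+; so P(type A, Rh-positive) = 1/4 × 1 = 1/4 per child.
All 3 independent: (1/4)^3 = 1/64.

1/64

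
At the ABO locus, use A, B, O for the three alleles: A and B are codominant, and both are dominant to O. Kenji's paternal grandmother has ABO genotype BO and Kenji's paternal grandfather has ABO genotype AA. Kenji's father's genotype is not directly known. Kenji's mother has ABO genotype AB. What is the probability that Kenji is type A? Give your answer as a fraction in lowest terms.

Kenji's father's ABO genotype from BO × AA: 1/2 AB, 1/2 AO.
Crossing each possibility with the mother AB and summing P(type A): 1/2·1/4 + 1/2·1/2 = 3/8.

3/8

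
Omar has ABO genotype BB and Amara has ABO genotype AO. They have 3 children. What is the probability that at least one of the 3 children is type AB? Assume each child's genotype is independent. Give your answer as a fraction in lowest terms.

7/8

ABO cross BB × AO → 1/2 B, 1/2 AB.
So P(type AB) = 1/2 per child.
P(none) = (1/2)^3 = 1/8; P(at least one) = 1 − 1/8 = 7/8.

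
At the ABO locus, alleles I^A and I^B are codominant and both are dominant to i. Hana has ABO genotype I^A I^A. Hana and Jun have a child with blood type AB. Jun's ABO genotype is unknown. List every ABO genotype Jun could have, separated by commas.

For each candidate genotype of Jun, check whether crossing it with I^A I^A can produce every observed child phenotype.
  I^A I^A → possible child types {A} ✗
  I^A I^B → possible child types {A, AB} ✓
  I^A i → possible child types {A} ✗
  I^B I^B → possible child types {AB} ✓
  I^B i → possible child types {A, AB} ✓
  i i → possible child types {A} ✗

I^A I^B, I^B I^B, I^B i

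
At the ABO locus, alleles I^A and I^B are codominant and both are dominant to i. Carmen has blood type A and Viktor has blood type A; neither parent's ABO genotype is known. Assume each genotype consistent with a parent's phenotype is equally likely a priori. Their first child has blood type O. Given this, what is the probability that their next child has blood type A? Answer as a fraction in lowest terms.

Possible genotypes: Carmen ∈ {I^A I^A, I^A i}; Viktor ∈ {I^A I^A, I^A i}.
Weight each parental genotype pair by prior × P(type-O child):
  I^A i × I^A i: posterior weight 1; P(next child type A) = 3/4.
Weighted sum = 3/4.

3/4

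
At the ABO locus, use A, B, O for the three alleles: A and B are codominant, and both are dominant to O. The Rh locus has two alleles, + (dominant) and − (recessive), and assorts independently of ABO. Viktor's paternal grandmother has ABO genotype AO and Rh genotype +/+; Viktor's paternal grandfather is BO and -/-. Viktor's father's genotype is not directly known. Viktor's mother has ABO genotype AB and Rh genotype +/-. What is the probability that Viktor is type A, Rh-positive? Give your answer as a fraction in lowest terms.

Viktor's father's ABO genotype from AO × BO: 1/4 AB, 1/4 AO, 1/4 BO, 1/4 OO.
Crossing each possibility with the mother AB and summing P(type A): 1/4·1/4 + 1/4·1/2 + 1/4·1/4 + 1/4·1/2 = 3/8.
Similarly for Rh via the father's Rh distribution: P(Rh+) = 3/4.
Independent loci: 3/8 × 3/4 = 9/32.

9/32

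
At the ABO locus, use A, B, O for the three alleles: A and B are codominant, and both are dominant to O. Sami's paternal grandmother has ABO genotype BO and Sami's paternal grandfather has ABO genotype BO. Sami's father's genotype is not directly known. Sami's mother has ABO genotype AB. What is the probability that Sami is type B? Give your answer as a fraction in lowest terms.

1/2

Sami's father's ABO genotype from BO × BO: 1/4 BB, 1/2 BO, 1/4 OO.
Crossing each possibility with the mother AB and summing P(type B): 1/4·1/2 + 1/2·1/2 + 1/4·1/2 = 1/2.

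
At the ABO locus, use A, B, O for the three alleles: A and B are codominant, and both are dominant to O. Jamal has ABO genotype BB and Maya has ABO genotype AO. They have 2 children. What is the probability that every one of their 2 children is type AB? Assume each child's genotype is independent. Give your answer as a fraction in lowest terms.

ABO cross BB × AO → 1/2 B, 1/2 AB.
So P(type AB) = 1/2 per child.
All 2 independent: (1/2)^2 = 1/4.

1/4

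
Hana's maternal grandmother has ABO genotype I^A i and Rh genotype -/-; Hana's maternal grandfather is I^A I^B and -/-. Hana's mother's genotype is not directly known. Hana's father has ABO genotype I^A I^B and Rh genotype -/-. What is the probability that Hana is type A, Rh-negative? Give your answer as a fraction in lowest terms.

Hana's mother's ABO genotype from I^A i × I^A I^B: 1/4 I^A I^A, 1/4 I^A I^B, 1/4 I^A i, 1/4 I^B i.
Crossing each possibility with the father I^A I^B and summing P(type A): 1/4·1/2 + 1/4·1/4 + 1/4·1/2 + 1/4·1/4 = 3/8.
Similarly for Rh via the mother's Rh distribution: P(Rh-) = 1.
Independent loci: 3/8 × 1 = 3/8.

3/8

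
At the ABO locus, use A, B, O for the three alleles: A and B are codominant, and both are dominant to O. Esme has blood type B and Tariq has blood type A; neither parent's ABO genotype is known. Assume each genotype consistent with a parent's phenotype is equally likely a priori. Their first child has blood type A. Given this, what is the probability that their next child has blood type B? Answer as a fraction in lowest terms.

Possible genotypes: Esme ∈ {BB, BO}; Tariq ∈ {AA, AO}.
Weight each parental genotype pair by prior × P(type-A child):
  BO × AA: posterior weight 2/3; P(next child type B) = 0.
  BO × AO: posterior weight 1/3; P(next child type B) = 1/4.
Weighted sum = 1/12.

1/12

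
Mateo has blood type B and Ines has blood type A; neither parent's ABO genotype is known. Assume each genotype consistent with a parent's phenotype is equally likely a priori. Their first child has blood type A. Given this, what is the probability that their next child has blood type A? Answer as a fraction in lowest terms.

Possible genotypes: Mateo ∈ {BB, BO}; Ines ∈ {AA, AO}.
Weight each parental genotype pair by prior × P(type-A child):
  BO × AA: posterior weight 2/3; P(next child type A) = 1/2.
  BO × AO: posterior weight 1/3; P(next child type A) = 1/4.
Weighted sum = 5/12.

5/12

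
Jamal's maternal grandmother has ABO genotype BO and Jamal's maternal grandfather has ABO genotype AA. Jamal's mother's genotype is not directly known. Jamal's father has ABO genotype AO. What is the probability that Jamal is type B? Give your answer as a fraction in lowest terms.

Jamal's mother's ABO genotype from BO × AA: 1/2 AB, 1/2 AO.
Crossing each possibility with the father AO and summing P(type B): 1/2·1/4 + 1/2·0 = 1/8.

1/8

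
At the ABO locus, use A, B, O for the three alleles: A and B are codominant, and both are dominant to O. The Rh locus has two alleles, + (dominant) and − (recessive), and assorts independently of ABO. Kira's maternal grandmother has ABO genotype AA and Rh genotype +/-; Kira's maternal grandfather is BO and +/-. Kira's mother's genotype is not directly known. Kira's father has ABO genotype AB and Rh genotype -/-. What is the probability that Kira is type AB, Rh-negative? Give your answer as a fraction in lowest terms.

3/16

Kira's mother's ABO genotype from AA × BO: 1/2 AB, 1/2 AO.
Crossing each possibility with the father AB and summing P(type AB): 1/2·1/2 + 1/2·1/4 = 3/8.
Similarly for Rh via the mother's Rh distribution: P(Rh-) = 1/2.
Independent loci: 3/8 × 1/2 = 3/16.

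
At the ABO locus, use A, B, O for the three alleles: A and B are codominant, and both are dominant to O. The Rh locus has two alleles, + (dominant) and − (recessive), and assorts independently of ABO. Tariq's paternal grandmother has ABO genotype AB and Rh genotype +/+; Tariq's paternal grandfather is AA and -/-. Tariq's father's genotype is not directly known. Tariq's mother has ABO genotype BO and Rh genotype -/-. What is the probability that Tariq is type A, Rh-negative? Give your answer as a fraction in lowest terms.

Tariq's father's ABO genotype from AB × AA: 1/2 AA, 1/2 AB.
Crossing each possibility with the mother BO and summing P(type A): 1/2·1/2 + 1/2·1/4 = 3/8.
Similarly for Rh via the father's Rh distribution: P(Rh-) = 1/2.
Independent loci: 3/8 × 1/2 = 3/16.

3/16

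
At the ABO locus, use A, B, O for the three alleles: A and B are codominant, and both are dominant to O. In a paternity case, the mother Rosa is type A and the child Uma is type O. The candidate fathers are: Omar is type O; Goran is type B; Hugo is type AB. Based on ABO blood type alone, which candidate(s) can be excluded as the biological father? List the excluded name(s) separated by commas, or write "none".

A candidate is excluded only if no genotype consistent with his phenotype could produce a type O child with a type A mother.
Hugo (type AB): no genotype consistent with that phenotype can produce a type-O child with a type-A mother.

Hugo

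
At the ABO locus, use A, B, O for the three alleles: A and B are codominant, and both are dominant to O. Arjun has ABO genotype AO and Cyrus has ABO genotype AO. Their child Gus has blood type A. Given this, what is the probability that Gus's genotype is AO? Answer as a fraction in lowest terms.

2/3

Cross AO × AO → 1/4 AA, 1/2 AO, 1/4 OO.
Type-A genotypes among offspring: AA (1/4), AO (1/2); total 3/4.
P(AO | type A) = (1/2) / (3/4) = 2/3.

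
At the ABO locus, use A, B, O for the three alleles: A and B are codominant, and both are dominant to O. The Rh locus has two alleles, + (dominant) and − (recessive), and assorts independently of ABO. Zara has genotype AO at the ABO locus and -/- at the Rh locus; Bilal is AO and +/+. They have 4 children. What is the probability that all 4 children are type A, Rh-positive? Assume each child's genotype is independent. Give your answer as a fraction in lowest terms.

ABO cross AO × AO → 1/4 O, 3/4 A.
Rh cross -/- × +/+ → 1 Rh+; so P(type A, Rh-positive) = 3/4 × 1 = 3/4 per child.
All 4 independent: (3/4)^4 = 81/256.

81/256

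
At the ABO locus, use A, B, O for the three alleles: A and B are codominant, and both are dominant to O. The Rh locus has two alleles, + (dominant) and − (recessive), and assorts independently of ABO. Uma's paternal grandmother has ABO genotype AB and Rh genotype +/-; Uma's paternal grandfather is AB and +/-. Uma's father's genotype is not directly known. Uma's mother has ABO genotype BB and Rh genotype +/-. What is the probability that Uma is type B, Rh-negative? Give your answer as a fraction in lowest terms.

1/8

Uma's father's ABO genotype from AB × AB: 1/4 AA, 1/2 AB, 1/4 BB.
Crossing each possibility with the mother BB and summing P(type B): 1/4·0 + 1/2·1/2 + 1/4·1 = 1/2.
Similarly for Rh via the father's Rh distribution: P(Rh-) = 1/4.
Independent loci: 1/2 × 1/4 = 1/8.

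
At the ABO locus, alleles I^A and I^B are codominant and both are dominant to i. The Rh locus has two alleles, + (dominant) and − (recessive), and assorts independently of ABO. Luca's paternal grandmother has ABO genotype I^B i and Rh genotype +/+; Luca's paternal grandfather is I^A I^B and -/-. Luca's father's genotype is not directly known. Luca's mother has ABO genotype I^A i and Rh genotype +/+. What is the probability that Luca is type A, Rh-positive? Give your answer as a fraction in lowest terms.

Luca's father's ABO genotype from I^B i × I^A I^B: 1/4 I^A I^B, 1/4 I^A i, 1/4 I^B I^B, 1/4 I^B i.
Crossing each possibility with the mother I^A i and summing P(type A): 1/4·1/2 + 1/4·3/4 + 1/4·0 + 1/4·1/4 = 3/8.
Similarly for Rh via the father's Rh distribution: P(Rh+) = 1.
Independent loci: 3/8 × 1 = 3/8.

3/8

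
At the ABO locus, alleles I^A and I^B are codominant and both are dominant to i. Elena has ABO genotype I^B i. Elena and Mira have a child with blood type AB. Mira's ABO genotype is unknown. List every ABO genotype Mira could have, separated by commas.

For each candidate genotype of Mira, check whether crossing it with I^B i can produce every observed child phenotype.
  I^A I^A → possible child types {A, AB} ✓
  I^A I^B → possible child types {A, B, AB} ✓
  I^A i → possible child types {O, A, B, AB} ✓
  I^B I^B → possible child types {B} ✗
  I^B i → possible child types {O, B} ✗
  i i → possible child types {O, B} ✗

I^A I^A, I^A I^B, I^A i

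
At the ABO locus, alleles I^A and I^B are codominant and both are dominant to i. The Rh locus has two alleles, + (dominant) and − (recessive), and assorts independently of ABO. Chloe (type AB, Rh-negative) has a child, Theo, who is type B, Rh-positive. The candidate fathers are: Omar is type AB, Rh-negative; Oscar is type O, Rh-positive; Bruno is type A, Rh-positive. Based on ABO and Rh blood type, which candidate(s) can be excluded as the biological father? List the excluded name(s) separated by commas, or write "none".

Omar

A candidate is excluded only if no genotype consistent with his phenotype could produce a type B, Rh-positive child with a type AB, Rh-negative mother.
Omar (type AB, Rh-): no genotype consistent with that phenotype can produce a type-B Rh+ child with a type-AB mother.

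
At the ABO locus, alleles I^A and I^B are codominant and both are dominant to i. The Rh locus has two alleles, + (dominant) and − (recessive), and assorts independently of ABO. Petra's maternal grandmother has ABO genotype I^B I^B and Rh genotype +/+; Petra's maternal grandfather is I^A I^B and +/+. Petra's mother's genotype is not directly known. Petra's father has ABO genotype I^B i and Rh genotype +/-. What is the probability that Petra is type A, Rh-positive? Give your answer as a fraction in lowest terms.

Petra's mother's ABO genotype from I^B I^B × I^A I^B: 1/2 I^A I^B, 1/2 I^B I^B.
Crossing each possibility with the father I^B i and summing P(type A): 1/2·1/4 + 1/2·0 = 1/8.
Similarly for Rh via the mother's Rh distribution: P(Rh+) = 1.
Independent loci: 1/8 × 1 = 1/8.

1/8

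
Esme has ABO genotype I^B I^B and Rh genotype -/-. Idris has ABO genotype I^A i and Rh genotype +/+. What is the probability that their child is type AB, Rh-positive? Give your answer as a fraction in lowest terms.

ABO cross I^B I^B × I^A i → offspring phenotypes: 1/2 B, 1/2 AB.
Rh cross -/- × +/+ → 1 Rh+.
Independent loci: P(type AB, Rh-positive) = 1/2 × 1 = 1/2.

1/2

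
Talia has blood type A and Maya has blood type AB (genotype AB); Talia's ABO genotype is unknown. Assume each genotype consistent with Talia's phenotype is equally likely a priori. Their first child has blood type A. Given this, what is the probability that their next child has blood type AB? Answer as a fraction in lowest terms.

Possible genotypes: Talia ∈ {AA, AO}; Maya ∈ {AB}.
Weight each parental genotype pair by prior × P(type-A child):
  AA × AB: posterior weight 1/2; P(next child type AB) = 1/2.
  AO × AB: posterior weight 1/2; P(next child type AB) = 1/4.
Weighted sum = 3/8.

3/8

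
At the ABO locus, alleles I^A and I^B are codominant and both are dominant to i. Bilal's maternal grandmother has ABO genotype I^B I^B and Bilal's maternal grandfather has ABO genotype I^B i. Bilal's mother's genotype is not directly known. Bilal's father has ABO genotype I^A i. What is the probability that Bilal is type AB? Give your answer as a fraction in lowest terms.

3/8

Bilal's mother's ABO genotype from I^B I^B × I^B i: 1/2 I^B I^B, 1/2 I^B i.
Crossing each possibility with the father I^A i and summing P(type AB): 1/2·1/2 + 1/2·1/4 = 3/8.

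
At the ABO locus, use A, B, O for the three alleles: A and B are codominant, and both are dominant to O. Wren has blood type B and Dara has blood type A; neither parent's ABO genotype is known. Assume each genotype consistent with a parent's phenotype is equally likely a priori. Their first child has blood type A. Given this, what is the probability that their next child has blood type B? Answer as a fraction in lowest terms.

1/12

Possible genotypes: Wren ∈ {BB, BO}; Dara ∈ {AA, AO}.
Weight each parental genotype pair by prior × P(type-A child):
  BO × AA: posterior weight 2/3; P(next child type B) = 0.
  BO × AO: posterior weight 1/3; P(next child type B) = 1/4.
Weighted sum = 1/12.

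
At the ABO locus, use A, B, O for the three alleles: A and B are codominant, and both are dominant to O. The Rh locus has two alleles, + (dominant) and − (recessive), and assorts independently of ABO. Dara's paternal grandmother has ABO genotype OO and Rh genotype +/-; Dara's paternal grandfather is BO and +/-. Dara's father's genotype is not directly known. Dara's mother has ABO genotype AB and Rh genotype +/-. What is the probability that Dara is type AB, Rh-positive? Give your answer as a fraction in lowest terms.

3/32

Dara's father's ABO genotype from OO × BO: 1/2 BO, 1/2 OO.
Crossing each possibility with the mother AB and summing P(type AB): 1/2·1/4 + 1/2·0 = 1/8.
Similarly for Rh via the father's Rh distribution: P(Rh+) = 3/4.
Independent loci: 1/8 × 3/4 = 3/32.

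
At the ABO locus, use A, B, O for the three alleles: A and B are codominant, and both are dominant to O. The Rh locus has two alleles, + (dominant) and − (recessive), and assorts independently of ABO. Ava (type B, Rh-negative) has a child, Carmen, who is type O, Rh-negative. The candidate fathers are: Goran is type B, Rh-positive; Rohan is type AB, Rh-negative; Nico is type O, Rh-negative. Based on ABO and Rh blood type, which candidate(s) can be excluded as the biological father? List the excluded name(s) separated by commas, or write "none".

A candidate is excluded only if no genotype consistent with his phenotype could produce a type O, Rh-negative child with a type B, Rh-negative mother.
Rohan (type AB, Rh-): no genotype consistent with that phenotype can produce a type-O Rh- child with a type-B mother.

Rohan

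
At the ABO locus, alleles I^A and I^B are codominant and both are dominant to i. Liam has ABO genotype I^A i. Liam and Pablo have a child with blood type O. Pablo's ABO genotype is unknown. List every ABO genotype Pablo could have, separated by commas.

I^A i, I^B i, i i

For each candidate genotype of Pablo, check whether crossing it with I^A i can produce every observed child phenotype.
  I^A I^A → possible child types {A} ✗
  I^A I^B → possible child types {A, B, AB} ✗
  I^A i → possible child types {O, A} ✓
  I^B I^B → possible child types {B, AB} ✗
  I^B i → possible child types {O, A, B, AB} ✓
  i i → possible child types {O, A} ✓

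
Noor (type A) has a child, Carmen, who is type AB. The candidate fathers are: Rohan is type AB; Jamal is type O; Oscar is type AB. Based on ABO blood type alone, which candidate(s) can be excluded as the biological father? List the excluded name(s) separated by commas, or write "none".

Jamal

A candidate is excluded only if no genotype consistent with his phenotype could produce a type AB child with a type A mother.
Jamal (type O): no genotype consistent with that phenotype can produce a type-AB child with a type-A mother.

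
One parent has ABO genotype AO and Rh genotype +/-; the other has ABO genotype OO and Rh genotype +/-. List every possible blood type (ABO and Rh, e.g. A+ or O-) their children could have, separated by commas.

Gametes from AO × OO give offspring ABO genotypes AO, OO, i.e. phenotypes O, A.
Rh cross +/- × +/- → phenotypes Rh+, Rh-.
Combining independently: O+, O-, A+, A-.

O+, O-, A+, A-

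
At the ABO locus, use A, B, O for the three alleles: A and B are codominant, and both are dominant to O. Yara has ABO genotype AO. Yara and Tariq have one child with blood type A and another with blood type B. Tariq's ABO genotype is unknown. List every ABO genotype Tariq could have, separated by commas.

For each candidate genotype of Tariq, check whether crossing it with AO can produce every observed child phenotype.
  AA → possible child types {A} ✗
  AB → possible child types {A, B, AB} ✓
  AO → possible child types {O, A} ✗
  BB → possible child types {B, AB} ✗
  BO → possible child types {O, A, B, AB} ✓
  OO → possible child types {O, A} ✗

AB, BO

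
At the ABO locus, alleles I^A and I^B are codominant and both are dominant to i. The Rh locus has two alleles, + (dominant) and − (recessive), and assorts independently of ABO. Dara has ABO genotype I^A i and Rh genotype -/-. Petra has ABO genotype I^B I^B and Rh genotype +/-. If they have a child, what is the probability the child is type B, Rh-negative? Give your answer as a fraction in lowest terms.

1/4

ABO cross I^A i × I^B I^B → offspring phenotypes: 1/2 B, 1/2 AB.
Rh cross -/- × +/- → 1/2 Rh+, 1/2 Rh-.
Independent loci: P(type B, Rh-negative) = 1/2 × 1/2 = 1/4.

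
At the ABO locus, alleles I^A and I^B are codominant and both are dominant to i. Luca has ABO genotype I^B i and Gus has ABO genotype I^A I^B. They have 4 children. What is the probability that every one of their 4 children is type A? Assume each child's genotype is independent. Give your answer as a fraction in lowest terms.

ABO cross I^B i × I^A I^B → 1/4 A, 1/2 B, 1/4 AB.
So P(type A) = 1/4 per child.
All 4 independent: (1/4)^4 = 1/256.

1/256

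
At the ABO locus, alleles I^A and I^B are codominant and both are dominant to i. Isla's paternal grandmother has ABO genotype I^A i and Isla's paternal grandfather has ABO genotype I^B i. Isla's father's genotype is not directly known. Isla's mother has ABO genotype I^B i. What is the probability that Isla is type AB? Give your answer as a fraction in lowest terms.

Isla's father's ABO genotype from I^A i × I^B i: 1/4 I^A I^B, 1/4 I^A i, 1/4 I^B i, 1/4 i i.
Crossing each possibility with the mother I^B i and summing P(type AB): 1/4·1/4 + 1/4·1/4 + 1/4·0 + 1/4·0 = 1/8.

1/8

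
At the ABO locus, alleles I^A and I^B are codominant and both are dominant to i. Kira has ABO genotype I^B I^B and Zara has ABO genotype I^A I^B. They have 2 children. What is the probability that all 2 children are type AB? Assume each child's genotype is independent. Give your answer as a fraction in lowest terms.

1/4

ABO cross I^B I^B × I^A I^B → 1/2 B, 1/2 AB.
So P(type AB) = 1/2 per child.
All 2 independent: (1/2)^2 = 1/4.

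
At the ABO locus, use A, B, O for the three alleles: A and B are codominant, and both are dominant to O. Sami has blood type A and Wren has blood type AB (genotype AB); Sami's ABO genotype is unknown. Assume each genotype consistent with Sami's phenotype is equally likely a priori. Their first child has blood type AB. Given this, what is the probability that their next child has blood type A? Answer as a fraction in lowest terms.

Possible genotypes: Sami ∈ {AA, AO}; Wren ∈ {AB}.
Weight each parental genotype pair by prior × P(type-AB child):
  AA × AB: posterior weight 2/3; P(next child type A) = 1/2.
  AO × AB: posterior weight 1/3; P(next child type A) = 1/2.
Weighted sum = 1/2.

1/2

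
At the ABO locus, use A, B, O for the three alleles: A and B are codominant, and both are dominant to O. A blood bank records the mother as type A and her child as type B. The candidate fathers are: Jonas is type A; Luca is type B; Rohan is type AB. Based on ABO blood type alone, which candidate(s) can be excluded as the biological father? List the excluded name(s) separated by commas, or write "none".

A candidate is excluded only if no genotype consistent with his phenotype could produce a type B child with a type A mother.
Jonas (type A): no genotype consistent with that phenotype can produce a type-B child with a type-A mother.

Jonas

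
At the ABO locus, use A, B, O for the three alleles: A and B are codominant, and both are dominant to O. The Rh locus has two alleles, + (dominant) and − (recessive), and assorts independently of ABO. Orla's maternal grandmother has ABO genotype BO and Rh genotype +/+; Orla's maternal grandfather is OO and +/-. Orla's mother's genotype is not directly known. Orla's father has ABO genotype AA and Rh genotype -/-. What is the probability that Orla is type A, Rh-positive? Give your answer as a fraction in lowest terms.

Orla's mother's ABO genotype from BO × OO: 1/2 BO, 1/2 OO.
Crossing each possibility with the father AA and summing P(type A): 1/2·1/2 + 1/2·1 = 3/4.
Similarly for Rh via the mother's Rh distribution: P(Rh+) = 3/4.
Independent loci: 3/4 × 3/4 = 9/16.

9/16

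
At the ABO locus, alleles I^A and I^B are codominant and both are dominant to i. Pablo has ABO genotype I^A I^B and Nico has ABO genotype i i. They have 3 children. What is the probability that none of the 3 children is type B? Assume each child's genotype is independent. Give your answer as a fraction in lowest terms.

ABO cross I^A I^B × i i → 1/2 A, 1/2 B.
So P(type B) = 1/2 per child.
P(not type B) = 1/2 for one child; (1/2)^3 = 1/8.

1/8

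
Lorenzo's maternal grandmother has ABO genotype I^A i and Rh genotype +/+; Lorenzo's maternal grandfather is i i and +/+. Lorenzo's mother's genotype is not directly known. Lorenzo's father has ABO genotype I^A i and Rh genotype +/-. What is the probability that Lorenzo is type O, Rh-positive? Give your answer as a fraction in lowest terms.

Lorenzo's mother's ABO genotype from I^A i × i i: 1/2 I^A i, 1/2 i i.
Crossing each possibility with the father I^A i and summing P(type O): 1/2·1/4 + 1/2·1/2 = 3/8.
Similarly for Rh via the mother's Rh distribution: P(Rh+) = 1.
Independent loci: 3/8 × 1 = 3/8.

3/8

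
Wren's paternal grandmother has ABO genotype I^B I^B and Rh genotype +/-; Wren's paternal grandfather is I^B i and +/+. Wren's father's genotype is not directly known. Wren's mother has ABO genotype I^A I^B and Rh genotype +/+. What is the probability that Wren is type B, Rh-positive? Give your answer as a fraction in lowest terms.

1/2

Wren's father's ABO genotype from I^B I^B × I^B i: 1/2 I^B I^B, 1/2 I^B i.
Crossing each possibility with the mother I^A I^B and summing P(type B): 1/2·1/2 + 1/2·1/2 = 1/2.
Similarly for Rh via the father's Rh distribution: P(Rh+) = 1.
Independent loci: 1/2 × 1 = 1/2.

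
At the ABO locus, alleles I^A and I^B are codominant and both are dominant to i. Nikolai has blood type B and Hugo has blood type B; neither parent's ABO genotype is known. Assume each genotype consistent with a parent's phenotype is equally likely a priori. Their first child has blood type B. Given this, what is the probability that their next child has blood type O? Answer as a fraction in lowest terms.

1/20

Possible genotypes: Nikolai ∈ {I^B I^B, I^B i}; Hugo ∈ {I^B I^B, I^B i}.
Weight each parental genotype pair by prior × P(type-B child):
  I^B I^B × I^B I^B: posterior weight 4/15; P(next child type O) = 0.
  I^B I^B × I^B i: posterior weight 4/15; P(next child type O) = 0.
  I^B i × I^B I^B: posterior weight 4/15; P(next child type O) = 0.
  I^B i × I^B i: posterior weight 1/5; P(next child type O) = 1/4.
Weighted sum = 1/20.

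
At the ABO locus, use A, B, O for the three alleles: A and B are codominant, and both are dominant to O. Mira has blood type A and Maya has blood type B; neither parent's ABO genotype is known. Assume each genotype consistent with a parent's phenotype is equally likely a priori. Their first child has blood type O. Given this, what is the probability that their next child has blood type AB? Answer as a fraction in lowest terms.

1/4

Possible genotypes: Mira ∈ {AA, AO}; Maya ∈ {BB, BO}.
Weight each parental genotype pair by prior × P(type-O child):
  AO × BO: posterior weight 1; P(next child type AB) = 1/4.
Weighted sum = 1/4.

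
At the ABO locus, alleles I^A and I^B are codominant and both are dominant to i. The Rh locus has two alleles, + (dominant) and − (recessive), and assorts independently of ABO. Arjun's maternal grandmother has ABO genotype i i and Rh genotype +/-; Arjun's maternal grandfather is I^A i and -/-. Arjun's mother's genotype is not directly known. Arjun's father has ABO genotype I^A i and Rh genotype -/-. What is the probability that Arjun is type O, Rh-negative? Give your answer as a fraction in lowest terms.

9/32

Arjun's mother's ABO genotype from i i × I^A i: 1/2 I^A i, 1/2 i i.
Crossing each possibility with the father I^A i and summing P(type O): 1/2·1/4 + 1/2·1/2 = 3/8.
Similarly for Rh via the mother's Rh distribution: P(Rh-) = 3/4.
Independent loci: 3/8 × 3/4 = 9/32.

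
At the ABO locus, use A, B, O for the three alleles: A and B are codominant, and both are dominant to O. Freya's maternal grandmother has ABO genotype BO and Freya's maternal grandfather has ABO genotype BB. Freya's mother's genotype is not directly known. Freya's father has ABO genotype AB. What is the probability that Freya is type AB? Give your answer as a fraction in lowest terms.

3/8

Freya's mother's ABO genotype from BO × BB: 1/2 BB, 1/2 BO.
Crossing each possibility with the father AB and summing P(type AB): 1/2·1/2 + 1/2·1/4 = 3/8.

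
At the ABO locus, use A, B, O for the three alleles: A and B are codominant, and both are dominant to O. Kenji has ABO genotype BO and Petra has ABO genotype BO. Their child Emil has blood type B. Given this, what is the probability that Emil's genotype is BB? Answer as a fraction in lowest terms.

Cross BO × BO → 1/4 BB, 1/2 BO, 1/4 OO.
Type-B genotypes among offspring: BB (1/4), BO (1/2); total 3/4.
P(BB | type B) = (1/4) / (3/4) = 1/3.

1/3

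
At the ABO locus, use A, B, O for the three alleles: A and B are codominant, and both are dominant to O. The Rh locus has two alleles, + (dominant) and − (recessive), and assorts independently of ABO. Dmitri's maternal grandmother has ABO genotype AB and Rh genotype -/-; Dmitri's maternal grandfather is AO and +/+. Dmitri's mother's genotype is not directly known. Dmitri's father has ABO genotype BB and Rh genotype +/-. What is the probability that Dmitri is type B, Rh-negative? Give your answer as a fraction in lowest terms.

1/8

Dmitri's mother's ABO genotype from AB × AO: 1/4 AA, 1/4 AB, 1/4 AO, 1/4 BO.
Crossing each possibility with the father BB and summing P(type B): 1/4·0 + 1/4·1/2 + 1/4·1/2 + 1/4·1 = 1/2.
Similarly for Rh via the mother's Rh distribution: P(Rh-) = 1/4.
Independent loci: 1/2 × 1/4 = 1/8.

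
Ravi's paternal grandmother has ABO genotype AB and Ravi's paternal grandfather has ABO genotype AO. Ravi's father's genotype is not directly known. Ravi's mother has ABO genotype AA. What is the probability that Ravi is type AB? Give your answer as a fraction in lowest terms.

1/4

Ravi's father's ABO genotype from AB × AO: 1/4 AA, 1/4 AB, 1/4 AO, 1/4 BO.
Crossing each possibility with the mother AA and summing P(type AB): 1/4·0 + 1/4·1/2 + 1/4·0 + 1/4·1/2 = 1/4.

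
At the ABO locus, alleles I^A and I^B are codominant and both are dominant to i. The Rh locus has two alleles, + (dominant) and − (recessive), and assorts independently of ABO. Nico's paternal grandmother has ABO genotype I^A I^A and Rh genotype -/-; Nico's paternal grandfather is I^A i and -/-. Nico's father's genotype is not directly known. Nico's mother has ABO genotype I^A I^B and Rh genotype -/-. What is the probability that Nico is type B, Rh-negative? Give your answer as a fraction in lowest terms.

Nico's father's ABO genotype from I^A I^A × I^A i: 1/2 I^A I^A, 1/2 I^A i.
Crossing each possibility with the mother I^A I^B and summing P(type B): 1/2·0 + 1/2·1/4 = 1/8.
Similarly for Rh via the father's Rh distribution: P(Rh-) = 1.
Independent loci: 1/8 × 1 = 1/8.

1/8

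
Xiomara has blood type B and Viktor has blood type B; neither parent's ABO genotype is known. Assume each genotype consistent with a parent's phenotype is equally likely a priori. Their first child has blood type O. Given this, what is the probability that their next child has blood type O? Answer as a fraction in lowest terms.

Possible genotypes: Xiomara ∈ {I^B I^B, I^B i}; Viktor ∈ {I^B I^B, I^B i}.
Weight each parental genotype pair by prior × P(type-O child):
  I^B i × I^B i: posterior weight 1; P(next child type O) = 1/4.
Weighted sum = 1/4.

1/4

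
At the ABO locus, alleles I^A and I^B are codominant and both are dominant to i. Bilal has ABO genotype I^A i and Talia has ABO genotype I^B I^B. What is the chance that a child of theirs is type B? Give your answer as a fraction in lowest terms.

ABO cross I^A i × I^B I^B → offspring phenotypes: 1/2 B, 1/2 AB.
So P(type B) = 1/2.

1/2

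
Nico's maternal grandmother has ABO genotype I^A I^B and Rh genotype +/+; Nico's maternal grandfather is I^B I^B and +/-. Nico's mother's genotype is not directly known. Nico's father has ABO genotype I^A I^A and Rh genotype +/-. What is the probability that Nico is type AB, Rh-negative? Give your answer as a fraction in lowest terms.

Nico's mother's ABO genotype from I^A I^B × I^B I^B: 1/2 I^A I^B, 1/2 I^B I^B.
Crossing each possibility with the father I^A I^A and summing P(type AB): 1/2·1/2 + 1/2·1 = 3/4.
Similarly for Rh via the mother's Rh distribution: P(Rh-) = 1/8.
Independent loci: 3/4 × 1/8 = 3/32.

3/32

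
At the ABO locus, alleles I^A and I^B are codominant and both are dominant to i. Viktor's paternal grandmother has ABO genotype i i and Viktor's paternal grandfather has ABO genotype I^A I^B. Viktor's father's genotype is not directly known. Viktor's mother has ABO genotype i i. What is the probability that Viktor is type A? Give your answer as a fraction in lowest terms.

Viktor's father's ABO genotype from i i × I^A I^B: 1/2 I^A i, 1/2 I^B i.
Crossing each possibility with the mother i i and summing P(type A): 1/2·1/2 + 1/2·0 = 1/4.

1/4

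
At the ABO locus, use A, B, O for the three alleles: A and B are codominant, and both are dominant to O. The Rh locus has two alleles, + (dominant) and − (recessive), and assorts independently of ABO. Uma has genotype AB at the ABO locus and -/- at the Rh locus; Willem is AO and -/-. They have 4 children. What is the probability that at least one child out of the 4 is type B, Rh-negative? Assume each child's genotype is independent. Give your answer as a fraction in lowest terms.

175/256

ABO cross AB × AO → 1/2 A, 1/4 B, 1/4 AB.
Rh cross -/- × -/- → 1 Rh-; so P(type B, Rh-negative) = 1/4 × 1 = 1/4 per child.
P(none) = (3/4)^4 = 81/256; P(at least one) = 1 − 81/256 = 175/256.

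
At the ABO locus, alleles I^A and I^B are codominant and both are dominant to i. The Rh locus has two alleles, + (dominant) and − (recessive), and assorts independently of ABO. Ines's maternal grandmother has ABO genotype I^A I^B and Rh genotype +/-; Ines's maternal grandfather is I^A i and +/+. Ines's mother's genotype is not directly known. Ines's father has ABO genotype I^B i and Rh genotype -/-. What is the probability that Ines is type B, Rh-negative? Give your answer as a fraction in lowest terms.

Ines's mother's ABO genotype from I^A I^B × I^A i: 1/4 I^A I^A, 1/4 I^A I^B, 1/4 I^A i, 1/4 I^B i.
Crossing each possibility with the father I^B i and summing P(type B): 1/4·0 + 1/4·1/2 + 1/4·1/4 + 1/4·3/4 = 3/8.
Similarly for Rh via the mother's Rh distribution: P(Rh-) = 1/4.
Independent loci: 3/8 × 1/4 = 3/32.

3/32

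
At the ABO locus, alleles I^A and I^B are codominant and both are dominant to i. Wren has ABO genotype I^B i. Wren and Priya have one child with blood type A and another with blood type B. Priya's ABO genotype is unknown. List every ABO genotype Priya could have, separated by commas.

I^A I^B, I^A i

For each candidate genotype of Priya, check whether crossing it with I^B i can produce every observed child phenotype.
  I^A I^A → possible child types {A, AB} ✗
  I^A I^B → possible child types {A, B, AB} ✓
  I^A i → possible child types {O, A, B, AB} ✓
  I^B I^B → possible child types {B} ✗
  I^B i → possible child types {O, B} ✗
  i i → possible child types {O, B} ✗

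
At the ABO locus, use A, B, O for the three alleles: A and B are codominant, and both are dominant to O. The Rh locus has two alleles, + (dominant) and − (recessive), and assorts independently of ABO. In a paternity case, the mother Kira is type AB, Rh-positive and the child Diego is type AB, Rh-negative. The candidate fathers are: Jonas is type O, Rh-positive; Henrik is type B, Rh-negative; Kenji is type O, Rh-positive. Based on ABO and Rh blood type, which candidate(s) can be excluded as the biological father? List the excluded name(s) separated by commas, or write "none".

Jonas, Kenji

A candidate is excluded only if no genotype consistent with his phenotype could produce a type AB, Rh-negative child with a type AB, Rh-positive mother.
Jonas (type O, Rh+): no genotype consistent with that phenotype can produce a type-AB Rh- child with a type-AB mother.
Kenji (type O, Rh+): no genotype consistent with that phenotype can produce a type-AB Rh- child with a type-AB mother.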